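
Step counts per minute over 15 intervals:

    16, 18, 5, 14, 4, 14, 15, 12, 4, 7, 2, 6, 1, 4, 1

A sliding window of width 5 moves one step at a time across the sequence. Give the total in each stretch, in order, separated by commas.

57, 55, 52, 59, 49, 52, 40, 31, 20, 20, 14

[16, 18, 5, 14, 4] → sum 57
[18, 5, 14, 4, 14] → sum 55
[5, 14, 4, 14, 15] → sum 52
[14, 4, 14, 15, 12] → sum 59
[4, 14, 15, 12, 4] → sum 49
[14, 15, 12, 4, 7] → sum 52
[15, 12, 4, 7, 2] → sum 40
[12, 4, 7, 2, 6] → sum 31
[4, 7, 2, 6, 1] → sum 20
[7, 2, 6, 1, 4] → sum 20
[2, 6, 1, 4, 1] → sum 14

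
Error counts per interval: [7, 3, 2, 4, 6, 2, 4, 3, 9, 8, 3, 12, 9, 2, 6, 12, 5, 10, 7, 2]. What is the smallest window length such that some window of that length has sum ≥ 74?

10

add 7: running sum 7 < 74
add 3: running sum 10 < 74
add 2: running sum 12 < 74
add 4: running sum 16 < 74
add 6: running sum 22 < 74
add 2: running sum 24 < 74
add 4: running sum 28 < 74
add 3: running sum 31 < 74
add 9: running sum 40 < 74
add 8: running sum 48 < 74
add 3: running sum 51 < 74
add 12: running sum 63 < 74
add 9: running sum 72 < 74
end 13: [7, 3, 2, 4, 6, 2, 4, 3, 9, 8, 3, 12, 9, 2] sum 74, len 14
end 14: [7, 3, 2, 4, 6, 2, 4, 3, 9, 8, 3, 12, 9, 2, 6] sum 80, len 15
end 15: [6, 2, 4, 3, 9, 8, 3, 12, 9, 2, 6, 12] sum 76, len 12
end 16: [2, 4, 3, 9, 8, 3, 12, 9, 2, 6, 12, 5] sum 75, len 12
end 17: [9, 8, 3, 12, 9, 2, 6, 12, 5, 10] sum 76, len 10
end 18: [8, 3, 12, 9, 2, 6, 12, 5, 10, 7] sum 74, len 10
end 19: [8, 3, 12, 9, 2, 6, 12, 5, 10, 7, 2] sum 76, len 11
Shortest qualifying length: 10.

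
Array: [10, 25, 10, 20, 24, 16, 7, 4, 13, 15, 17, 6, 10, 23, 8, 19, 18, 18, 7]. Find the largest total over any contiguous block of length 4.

79

(10, 25, 10, 20) → sum 65
(25, 10, 20, 24) → sum 79
(10, 20, 24, 16) → sum 70
(20, 24, 16, 7) → sum 67
(24, 16, 7, 4) → sum 51
(16, 7, 4, 13) → sum 40
(7, 4, 13, 15) → sum 39
(4, 13, 15, 17) → sum 49
(13, 15, 17, 6) → sum 51
(15, 17, 6, 10) → sum 48
(17, 6, 10, 23) → sum 56
(6, 10, 23, 8) → sum 47
(10, 23, 8, 19) → sum 60
(23, 8, 19, 18) → sum 68
(8, 19, 18, 18) → sum 63
(19, 18, 18, 7) → sum 62
Largest of these is 79.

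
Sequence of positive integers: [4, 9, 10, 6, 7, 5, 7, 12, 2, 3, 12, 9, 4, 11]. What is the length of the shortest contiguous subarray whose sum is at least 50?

add 4: running sum 4 < 50
add 9: running sum 13 < 50
add 10: running sum 23 < 50
add 6: running sum 29 < 50
add 7: running sum 36 < 50
add 5: running sum 41 < 50
add 7: running sum 48 < 50
end 7: [9, 10, 6, 7, 5, 7, 12] sum 56, len 7
end 8: [9, 10, 6, 7, 5, 7, 12, 2] sum 58, len 8
end 9: [10, 6, 7, 5, 7, 12, 2, 3] sum 52, len 8
end 10: [6, 7, 5, 7, 12, 2, 3, 12] sum 54, len 8
end 11: [5, 7, 12, 2, 3, 12, 9] sum 50, len 7
end 12: [5, 7, 12, 2, 3, 12, 9, 4] sum 54, len 8
end 13: [12, 2, 3, 12, 9, 4, 11] sum 53, len 7
Shortest qualifying length: 7.

7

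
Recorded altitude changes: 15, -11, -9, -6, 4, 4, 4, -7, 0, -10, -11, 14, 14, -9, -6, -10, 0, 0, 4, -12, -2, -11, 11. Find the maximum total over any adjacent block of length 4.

13

(15, -11, -9, -6) → sum -11
(-11, -9, -6, 4) → sum -22
(-9, -6, 4, 4) → sum -7
(-6, 4, 4, 4) → sum 6
(4, 4, 4, -7) → sum 5
(4, 4, -7, 0) → sum 1
(4, -7, 0, -10) → sum -13
(-7, 0, -10, -11) → sum -28
(0, -10, -11, 14) → sum -7
(-10, -11, 14, 14) → sum 7
(-11, 14, 14, -9) → sum 8
(14, 14, -9, -6) → sum 13
(14, -9, -6, -10) → sum -11
(-9, -6, -10, 0) → sum -25
(-6, -10, 0, 0) → sum -16
(-10, 0, 0, 4) → sum -6
(0, 0, 4, -12) → sum -8
(0, 4, -12, -2) → sum -10
(4, -12, -2, -11) → sum -21
(-12, -2, -11, 11) → sum -14
Maximum of these is 13.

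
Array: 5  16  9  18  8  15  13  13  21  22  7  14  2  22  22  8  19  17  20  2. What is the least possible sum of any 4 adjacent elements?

Window sums for each of the 17 positions:
(5, 16, 9, 18) → sum 48
(16, 9, 18, 8) → sum 51
(9, 18, 8, 15) → sum 50
(18, 8, 15, 13) → sum 54
(8, 15, 13, 13) → sum 49
(15, 13, 13, 21) → sum 62
(13, 13, 21, 22) → sum 69
(13, 21, 22, 7) → sum 63
(21, 22, 7, 14) → sum 64
(22, 7, 14, 2) → sum 45
(7, 14, 2, 22) → sum 45
(14, 2, 22, 22) → sum 60
(2, 22, 22, 8) → sum 54
(22, 22, 8, 19) → sum 71
(22, 8, 19, 17) → sum 66
(8, 19, 17, 20) → sum 64
(19, 17, 20, 2) → sum 58
Least of these is 45.

45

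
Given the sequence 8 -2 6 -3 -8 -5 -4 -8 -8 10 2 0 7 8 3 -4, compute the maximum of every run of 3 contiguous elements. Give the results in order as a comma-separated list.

(8, -2, 6) → max 8
(-2, 6, -3) → max 6
(6, -3, -8) → max 6
(-3, -8, -5) → max -3
(-8, -5, -4) → max -4
(-5, -4, -8) → max -4
(-4, -8, -8) → max -4
(-8, -8, 10) → max 10
(-8, 10, 2) → max 10
(10, 2, 0) → max 10
(2, 0, 7) → max 7
(0, 7, 8) → max 8
(7, 8, 3) → max 8
(8, 3, -4) → max 8

8, 6, 6, -3, -4, -4, -4, 10, 10, 10, 7, 8, 8, 8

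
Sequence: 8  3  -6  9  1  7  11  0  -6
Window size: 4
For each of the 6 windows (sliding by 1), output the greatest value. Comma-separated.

Sliding a size-4 window across the 9 values:
[8, 3, -6, 9] → max 9
[3, -6, 9, 1] → max 9
[-6, 9, 1, 7] → max 9
[9, 1, 7, 11] → max 11
[1, 7, 11, 0] → max 11
[7, 11, 0, -6] → max 11

9, 9, 9, 11, 11, 11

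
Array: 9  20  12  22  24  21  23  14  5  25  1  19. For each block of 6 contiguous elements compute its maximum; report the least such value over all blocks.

Window maxs for each of the 7 positions:
9 20 12 22 24 21 → max 24
20 12 22 24 21 23 → max 24
12 22 24 21 23 14 → max 24
22 24 21 23 14 5 → max 24
24 21 23 14 5 25 → max 25
21 23 14 5 25 1 → max 25
23 14 5 25 1 19 → max 25
Least of these is 24.

24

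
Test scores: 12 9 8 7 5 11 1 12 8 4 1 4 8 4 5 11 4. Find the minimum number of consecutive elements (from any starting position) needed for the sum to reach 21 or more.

Extend right; whenever the sum reaches 21, record the length and shrink from the left:
add 12: running sum 12 < 21
end 1: [12, 9] sum 21, len 2
end 2: [12, 9, 8] sum 29, len 3
end 3: [9, 8, 7] sum 24, len 3
end 4: [9, 8, 7, 5] sum 29, len 4
end 5: [7, 5, 11] sum 23, len 3
end 6: [7, 5, 11, 1] sum 24, len 4
end 7: [11, 1, 12] sum 24, len 3
end 8: [1, 12, 8] sum 21, len 3
end 9: [12, 8, 4] sum 24, len 3
end 10: [12, 8, 4, 1] sum 25, len 4
end 11: [12, 8, 4, 1, 4] sum 29, len 5
end 12: [8, 4, 1, 4, 8] sum 25, len 5
end 13: [4, 1, 4, 8, 4] sum 21, len 5
end 14: [4, 8, 4, 5] sum 21, len 4
end 15: [8, 4, 5, 11] sum 28, len 4
end 16: [4, 5, 11, 4] sum 24, len 4
Shortest qualifying length: 2.

2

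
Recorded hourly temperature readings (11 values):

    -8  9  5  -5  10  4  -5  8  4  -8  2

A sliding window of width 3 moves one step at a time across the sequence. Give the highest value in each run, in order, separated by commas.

9, 9, 10, 10, 10, 8, 8, 8, 4

Sliding a size-3 window across the 11 values:
(-8, 9, 5) → max 9
(9, 5, -5) → max 9
(5, -5, 10) → max 10
(-5, 10, 4) → max 10
(10, 4, -5) → max 10
(4, -5, 8) → max 8
(-5, 8, 4) → max 8
(8, 4, -8) → max 8
(4, -8, 2) → max 4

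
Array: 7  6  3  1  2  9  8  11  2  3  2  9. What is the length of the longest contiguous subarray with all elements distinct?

add 7: [7] len 1
add 6: [7, 6] len 2
add 3: [7, 6, 3] len 3
add 1: [7, 6, 3, 1] len 4
add 2: [7, 6, 3, 1, 2] len 5
add 9: [7, 6, 3, 1, 2, 9] len 6
add 8: [7, 6, 3, 1, 2, 9, 8] len 7
add 11: [7, 6, 3, 1, 2, 9, 8, 11] len 8
add 2 (repeat 2, move left end past it): [9, 8, 11, 2] len 4
add 3: [9, 8, 11, 2, 3] len 5
add 2 (repeat 2, move left end past it): [3, 2] len 2
add 9: [3, 2, 9] len 3
Longest all-distinct length: 8.

8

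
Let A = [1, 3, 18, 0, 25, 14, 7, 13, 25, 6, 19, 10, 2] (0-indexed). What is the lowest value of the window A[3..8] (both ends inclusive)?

Elements at indices 3..8: 0, 25, 14, 7, 13, 25
min(0, 25, 14, 7, 13, 25) = 0

0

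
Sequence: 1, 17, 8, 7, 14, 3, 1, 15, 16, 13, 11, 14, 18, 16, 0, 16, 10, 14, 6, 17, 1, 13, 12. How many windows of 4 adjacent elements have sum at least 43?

11

(1, 17, 8, 7) → sum 33
(17, 8, 7, 14) → sum 46  ≥ 43 ✓
(8, 7, 14, 3) → sum 32
(7, 14, 3, 1) → sum 25
(14, 3, 1, 15) → sum 33
(3, 1, 15, 16) → sum 35
(1, 15, 16, 13) → sum 45  ≥ 43 ✓
(15, 16, 13, 11) → sum 55  ≥ 43 ✓
(16, 13, 11, 14) → sum 54  ≥ 43 ✓
(13, 11, 14, 18) → sum 56  ≥ 43 ✓
(11, 14, 18, 16) → sum 59  ≥ 43 ✓
(14, 18, 16, 0) → sum 48  ≥ 43 ✓
(18, 16, 0, 16) → sum 50  ≥ 43 ✓
(16, 0, 16, 10) → sum 42
(0, 16, 10, 14) → sum 40
(16, 10, 14, 6) → sum 46  ≥ 43 ✓
(10, 14, 6, 17) → sum 47  ≥ 43 ✓
(14, 6, 17, 1) → sum 38
(6, 17, 1, 13) → sum 37
(17, 1, 13, 12) → sum 43  ≥ 43 ✓
11 windows satisfy the condition.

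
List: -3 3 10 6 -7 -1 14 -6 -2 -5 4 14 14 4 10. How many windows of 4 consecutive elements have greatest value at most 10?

-3 3 10 6 → max 10  ≤ 10 ✓
3 10 6 -7 → max 10  ≤ 10 ✓
10 6 -7 -1 → max 10  ≤ 10 ✓
6 -7 -1 14 → max 14
-7 -1 14 -6 → max 14
-1 14 -6 -2 → max 14
14 -6 -2 -5 → max 14
-6 -2 -5 4 → max 4  ≤ 10 ✓
-2 -5 4 14 → max 14
-5 4 14 14 → max 14
4 14 14 4 → max 14
14 14 4 10 → max 14
4 windows satisfy the condition.

4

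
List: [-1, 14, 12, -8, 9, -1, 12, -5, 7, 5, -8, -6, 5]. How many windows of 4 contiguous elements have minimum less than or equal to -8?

7

-1 14 12 -8 → min -8  ≤ -8 ✓
14 12 -8 9 → min -8  ≤ -8 ✓
12 -8 9 -1 → min -8  ≤ -8 ✓
-8 9 -1 12 → min -8  ≤ -8 ✓
9 -1 12 -5 → min -5
-1 12 -5 7 → min -5
12 -5 7 5 → min -5
-5 7 5 -8 → min -8  ≤ -8 ✓
7 5 -8 -6 → min -8  ≤ -8 ✓
5 -8 -6 5 → min -8  ≤ -8 ✓
7 windows satisfy the condition.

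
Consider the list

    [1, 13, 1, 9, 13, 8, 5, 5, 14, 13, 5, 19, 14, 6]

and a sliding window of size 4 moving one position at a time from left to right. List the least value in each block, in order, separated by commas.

1, 1, 1, 5, 5, 5, 5, 5, 5, 5, 5

Sliding a size-4 window across the 14 values:
[1, 13, 1, 9] → min 1
[13, 1, 9, 13] → min 1
[1, 9, 13, 8] → min 1
[9, 13, 8, 5] → min 5
[13, 8, 5, 5] → min 5
[8, 5, 5, 14] → min 5
[5, 5, 14, 13] → min 5
[5, 14, 13, 5] → min 5
[14, 13, 5, 19] → min 5
[13, 5, 19, 14] → min 5
[5, 19, 14, 6] → min 5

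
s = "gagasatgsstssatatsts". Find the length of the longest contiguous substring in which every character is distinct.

[g] len 1
[g, a] len 2
[a, g] len 2
[g, a] len 2
[g, a, s] len 3
[s, a] len 2
[s, a, t] len 3
[s, a, t, g] len 4
[a, t, g, s] len 4
[s] len 1
[s, t] len 2
[t, s] len 2
[s] len 1
[s, a] len 2
[s, a, t] len 3
[t, a] len 2
[a, t] len 2
[a, t, s] len 3
[s, t] len 2
[t, s] len 2
Longest all-distinct length: 4.

4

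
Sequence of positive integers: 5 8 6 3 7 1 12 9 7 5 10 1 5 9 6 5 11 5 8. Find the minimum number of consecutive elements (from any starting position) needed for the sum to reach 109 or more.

add 5: running sum 5 < 109
add 8: running sum 13 < 109
add 6: running sum 19 < 109
add 3: running sum 22 < 109
add 7: running sum 29 < 109
add 1: running sum 30 < 109
add 12: running sum 42 < 109
add 9: running sum 51 < 109
add 7: running sum 58 < 109
add 5: running sum 63 < 109
add 10: running sum 73 < 109
add 1: running sum 74 < 109
add 5: running sum 79 < 109
add 9: running sum 88 < 109
add 6: running sum 94 < 109
add 5: running sum 99 < 109
end 16: [5, 8, 6, 3, 7, 1, 12, 9, 7, 5, 10, 1, 5, 9, 6, 5, 11] sum 110, len 17
end 17: [8, 6, 3, 7, 1, 12, 9, 7, 5, 10, 1, 5, 9, 6, 5, 11, 5] sum 110, len 17
end 18: [6, 3, 7, 1, 12, 9, 7, 5, 10, 1, 5, 9, 6, 5, 11, 5, 8] sum 110, len 17
Shortest qualifying length: 17.

17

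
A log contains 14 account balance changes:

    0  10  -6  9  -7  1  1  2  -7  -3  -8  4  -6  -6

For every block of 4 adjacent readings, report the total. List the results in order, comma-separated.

[0, 10, -6, 9] → sum 13
[10, -6, 9, -7] → sum 6
[-6, 9, -7, 1] → sum -3
[9, -7, 1, 1] → sum 4
[-7, 1, 1, 2] → sum -3
[1, 1, 2, -7] → sum -3
[1, 2, -7, -3] → sum -7
[2, -7, -3, -8] → sum -16
[-7, -3, -8, 4] → sum -14
[-3, -8, 4, -6] → sum -13
[-8, 4, -6, -6] → sum -16

13, 6, -3, 4, -3, -3, -7, -16, -14, -13, -16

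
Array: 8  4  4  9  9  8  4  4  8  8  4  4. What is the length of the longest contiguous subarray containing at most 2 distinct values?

7

add 8: window [8] (1 distinct), len 1
add 4: window [8, 4] (2 distinct), len 2
add 4: window [8, 4, 4] (2 distinct), len 3
add 9: window [4, 4, 9] (2 distinct), len 3
add 9: window [4, 4, 9, 9] (2 distinct), len 4
add 8: window [9, 9, 8] (2 distinct), len 3
add 4: window [8, 4] (2 distinct), len 2
add 4: window [8, 4, 4] (2 distinct), len 3
add 8: window [8, 4, 4, 8] (2 distinct), len 4
add 8: window [8, 4, 4, 8, 8] (2 distinct), len 5
add 4: window [8, 4, 4, 8, 8, 4] (2 distinct), len 6
add 4: window [8, 4, 4, 8, 8, 4, 4] (2 distinct), len 7
Longest length with ≤2 distinct: 7.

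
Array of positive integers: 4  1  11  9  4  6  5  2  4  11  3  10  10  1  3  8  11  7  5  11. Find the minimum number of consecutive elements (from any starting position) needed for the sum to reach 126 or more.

add 4: running sum 4 < 126
add 1: running sum 5 < 126
add 11: running sum 16 < 126
add 9: running sum 25 < 126
add 4: running sum 29 < 126
add 6: running sum 35 < 126
add 5: running sum 40 < 126
add 2: running sum 42 < 126
add 4: running sum 46 < 126
add 11: running sum 57 < 126
add 3: running sum 60 < 126
add 10: running sum 70 < 126
add 10: running sum 80 < 126
add 1: running sum 81 < 126
add 3: running sum 84 < 126
add 8: running sum 92 < 126
add 11: running sum 103 < 126
add 7: running sum 110 < 126
add 5: running sum 115 < 126
end 19: [4, 1, 11, 9, 4, 6, 5, 2, 4, 11, 3, 10, 10, 1, 3, 8, 11, 7, 5, 11] sum 126, len 20
Shortest qualifying length: 20.

20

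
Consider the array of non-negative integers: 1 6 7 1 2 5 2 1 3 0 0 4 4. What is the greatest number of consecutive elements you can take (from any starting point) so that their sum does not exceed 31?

11

add 1: [1] sum 1, len 1
add 6: [1, 6] sum 7, len 2
add 7: [1, 6, 7] sum 14, len 3
add 1: [1, 6, 7, 1] sum 15, len 4
add 2: [1, 6, 7, 1, 2] sum 17, len 5
add 5: [1, 6, 7, 1, 2, 5] sum 22, len 6
add 2: [1, 6, 7, 1, 2, 5, 2] sum 24, len 7
add 1: [1, 6, 7, 1, 2, 5, 2, 1] sum 25, len 8
add 3: [1, 6, 7, 1, 2, 5, 2, 1, 3] sum 28, len 9
add 0: [1, 6, 7, 1, 2, 5, 2, 1, 3, 0] sum 28, len 10
add 0: [1, 6, 7, 1, 2, 5, 2, 1, 3, 0, 0] sum 28, len 11
add 4: [6, 7, 1, 2, 5, 2, 1, 3, 0, 0, 4] sum 31, len 11
add 4: [7, 1, 2, 5, 2, 1, 3, 0, 0, 4, 4] sum 29, len 11
Longest length seen: 11.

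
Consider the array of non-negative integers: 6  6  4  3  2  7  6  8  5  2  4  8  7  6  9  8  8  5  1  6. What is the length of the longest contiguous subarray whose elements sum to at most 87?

[6] sum 6 len 1
[6, 6] sum 12 len 2
[6, 6, 4] sum 16 len 3
[6, 6, 4, 3] sum 19 len 4
[6, 6, 4, 3, 2] sum 21 len 5
[6, 6, 4, 3, 2, 7] sum 28 len 6
[6, 6, 4, 3, 2, 7, 6] sum 34 len 7
[6, 6, 4, 3, 2, 7, 6, 8] sum 42 len 8
[6, 6, 4, 3, 2, 7, 6, 8, 5] sum 47 len 9
[6, 6, 4, 3, 2, 7, 6, 8, 5, 2] sum 49 len 10
[6, 6, 4, 3, 2, 7, 6, 8, 5, 2, 4] sum 53 len 11
[6, 6, 4, 3, 2, 7, 6, 8, 5, 2, 4, 8] sum 61 len 12
[6, 6, 4, 3, 2, 7, 6, 8, 5, 2, 4, 8, 7] sum 68 len 13
[6, 6, 4, 3, 2, 7, 6, 8, 5, 2, 4, 8, 7, 6] sum 74 len 14
[6, 6, 4, 3, 2, 7, 6, 8, 5, 2, 4, 8, 7, 6, 9] sum 83 len 15
[6, 4, 3, 2, 7, 6, 8, 5, 2, 4, 8, 7, 6, 9, 8] sum 85 len 15
[4, 3, 2, 7, 6, 8, 5, 2, 4, 8, 7, 6, 9, 8, 8] sum 87 len 15
[2, 7, 6, 8, 5, 2, 4, 8, 7, 6, 9, 8, 8, 5] sum 85 len 14
[2, 7, 6, 8, 5, 2, 4, 8, 7, 6, 9, 8, 8, 5, 1] sum 86 len 15
[6, 8, 5, 2, 4, 8, 7, 6, 9, 8, 8, 5, 1, 6] sum 83 len 14
Longest length seen: 15.

15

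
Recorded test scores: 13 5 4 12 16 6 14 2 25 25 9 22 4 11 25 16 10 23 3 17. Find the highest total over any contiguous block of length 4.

Window sums for each of the 17 positions:
13 5 4 12 → sum 34
5 4 12 16 → sum 37
4 12 16 6 → sum 38
12 16 6 14 → sum 48
16 6 14 2 → sum 38
6 14 2 25 → sum 47
14 2 25 25 → sum 66
2 25 25 9 → sum 61
25 25 9 22 → sum 81
25 9 22 4 → sum 60
9 22 4 11 → sum 46
22 4 11 25 → sum 62
4 11 25 16 → sum 56
11 25 16 10 → sum 62
25 16 10 23 → sum 74
16 10 23 3 → sum 52
10 23 3 17 → sum 53
Highest of these is 81.

81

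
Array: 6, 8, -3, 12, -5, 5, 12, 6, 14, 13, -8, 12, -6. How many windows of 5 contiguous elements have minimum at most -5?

8

6 8 -3 12 -5 → min -5  ≤ -5 ✓
8 -3 12 -5 5 → min -5  ≤ -5 ✓
-3 12 -5 5 12 → min -5  ≤ -5 ✓
12 -5 5 12 6 → min -5  ≤ -5 ✓
-5 5 12 6 14 → min -5  ≤ -5 ✓
5 12 6 14 13 → min 5
12 6 14 13 -8 → min -8  ≤ -5 ✓
6 14 13 -8 12 → min -8  ≤ -5 ✓
14 13 -8 12 -6 → min -8  ≤ -5 ✓
8 windows satisfy the condition.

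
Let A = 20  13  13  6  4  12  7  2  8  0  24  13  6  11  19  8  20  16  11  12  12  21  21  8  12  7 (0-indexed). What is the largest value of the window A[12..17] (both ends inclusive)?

20

Elements at indices 12..17: 6, 11, 19, 8, 20, 16
max(6, 11, 19, 8, 20, 16) = 20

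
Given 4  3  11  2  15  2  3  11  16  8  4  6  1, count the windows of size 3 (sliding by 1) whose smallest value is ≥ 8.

1

(4, 3, 11) → min 3
(3, 11, 2) → min 2
(11, 2, 15) → min 2
(2, 15, 2) → min 2
(15, 2, 3) → min 2
(2, 3, 11) → min 2
(3, 11, 16) → min 3
(11, 16, 8) → min 8  ≥ 8 ✓
(16, 8, 4) → min 4
(8, 4, 6) → min 4
(4, 6, 1) → min 1
1 window satisfy the condition.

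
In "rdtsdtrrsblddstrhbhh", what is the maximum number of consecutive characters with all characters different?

6

[r] len 1
[r, d] len 2
[r, d, t] len 3
[r, d, t, s] len 4
[t, s, d] len 3
[s, d, t] len 3
[s, d, t, r] len 4
[r] len 1
[r, s] len 2
[r, s, b] len 3
[r, s, b, l] len 4
[r, s, b, l, d] len 5
[d] len 1
[d, s] len 2
[d, s, t] len 3
[d, s, t, r] len 4
[d, s, t, r, h] len 5
[d, s, t, r, h, b] len 6
[b, h] len 2
[h] len 1
Longest all-distinct length: 6.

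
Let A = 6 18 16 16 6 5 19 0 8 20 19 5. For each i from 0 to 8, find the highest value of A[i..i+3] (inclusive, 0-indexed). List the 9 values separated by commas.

Sliding a size-4 window across the 12 values:
[6, 18, 16, 16] → max 18
[18, 16, 16, 6] → max 18
[16, 16, 6, 5] → max 16
[16, 6, 5, 19] → max 19
[6, 5, 19, 0] → max 19
[5, 19, 0, 8] → max 19
[19, 0, 8, 20] → max 20
[0, 8, 20, 19] → max 20
[8, 20, 19, 5] → max 20

18, 18, 16, 19, 19, 19, 20, 20, 20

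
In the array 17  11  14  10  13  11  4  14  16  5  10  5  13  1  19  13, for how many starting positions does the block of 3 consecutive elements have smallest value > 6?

4

(17, 11, 14) → min 11  > 6 ✓
(11, 14, 10) → min 10  > 6 ✓
(14, 10, 13) → min 10  > 6 ✓
(10, 13, 11) → min 10  > 6 ✓
(13, 11, 4) → min 4
(11, 4, 14) → min 4
(4, 14, 16) → min 4
(14, 16, 5) → min 5
(16, 5, 10) → min 5
(5, 10, 5) → min 5
(10, 5, 13) → min 5
(5, 13, 1) → min 1
(13, 1, 19) → min 1
(1, 19, 13) → min 1
4 windows satisfy the condition.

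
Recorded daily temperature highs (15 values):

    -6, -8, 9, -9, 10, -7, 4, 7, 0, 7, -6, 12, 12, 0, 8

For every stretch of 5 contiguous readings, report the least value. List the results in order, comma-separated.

-9, -9, -9, -9, -7, -7, -6, -6, -6, -6, -6

Sliding a size-5 window across the 15 values:
-6 -8 9 -9 10 → min -9
-8 9 -9 10 -7 → min -9
9 -9 10 -7 4 → min -9
-9 10 -7 4 7 → min -9
10 -7 4 7 0 → min -7
-7 4 7 0 7 → min -7
4 7 0 7 -6 → min -6
7 0 7 -6 12 → min -6
0 7 -6 12 12 → min -6
7 -6 12 12 0 → min -6
-6 12 12 0 8 → min -6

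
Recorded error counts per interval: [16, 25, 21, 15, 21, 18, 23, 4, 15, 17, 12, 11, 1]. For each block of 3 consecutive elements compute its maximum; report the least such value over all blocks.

12

16 25 21 → max 25
25 21 15 → max 25
21 15 21 → max 21
15 21 18 → max 21
21 18 23 → max 23
18 23 4 → max 23
23 4 15 → max 23
4 15 17 → max 17
15 17 12 → max 17
17 12 11 → max 17
12 11 1 → max 12
Least of these is 12.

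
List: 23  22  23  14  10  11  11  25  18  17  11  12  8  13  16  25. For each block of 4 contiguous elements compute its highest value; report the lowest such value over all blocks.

Each size-4 window and its max:
[23, 22, 23, 14] → max 23
[22, 23, 14, 10] → max 23
[23, 14, 10, 11] → max 23
[14, 10, 11, 11] → max 14
[10, 11, 11, 25] → max 25
[11, 11, 25, 18] → max 25
[11, 25, 18, 17] → max 25
[25, 18, 17, 11] → max 25
[18, 17, 11, 12] → max 18
[17, 11, 12, 8] → max 17
[11, 12, 8, 13] → max 13
[12, 8, 13, 16] → max 16
[8, 13, 16, 25] → max 25
Lowest of these is 13.

13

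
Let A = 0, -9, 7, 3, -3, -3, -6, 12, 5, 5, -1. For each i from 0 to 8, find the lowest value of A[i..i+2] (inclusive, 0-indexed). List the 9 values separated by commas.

-9, -9, -3, -3, -6, -6, -6, 5, -1

(0, -9, 7) → min -9
(-9, 7, 3) → min -9
(7, 3, -3) → min -3
(3, -3, -3) → min -3
(-3, -3, -6) → min -6
(-3, -6, 12) → min -6
(-6, 12, 5) → min -6
(12, 5, 5) → min 5
(5, 5, -1) → min -1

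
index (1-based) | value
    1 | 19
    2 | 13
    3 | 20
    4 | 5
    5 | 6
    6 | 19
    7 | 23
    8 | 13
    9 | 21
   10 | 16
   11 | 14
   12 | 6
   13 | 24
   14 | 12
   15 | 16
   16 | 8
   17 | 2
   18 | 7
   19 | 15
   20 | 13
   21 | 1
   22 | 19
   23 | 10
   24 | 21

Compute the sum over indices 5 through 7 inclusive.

48

Elements at indices 5..7: 6, 19, 23
sum(6, 19, 23) = 48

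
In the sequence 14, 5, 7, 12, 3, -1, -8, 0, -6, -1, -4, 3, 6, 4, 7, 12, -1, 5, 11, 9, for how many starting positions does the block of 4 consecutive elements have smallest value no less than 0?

(14, 5, 7, 12) → min 5  ≥ 0 ✓
(5, 7, 12, 3) → min 3  ≥ 0 ✓
(7, 12, 3, -1) → min -1
(12, 3, -1, -8) → min -8
(3, -1, -8, 0) → min -8
(-1, -8, 0, -6) → min -8
(-8, 0, -6, -1) → min -8
(0, -6, -1, -4) → min -6
(-6, -1, -4, 3) → min -6
(-1, -4, 3, 6) → min -4
(-4, 3, 6, 4) → min -4
(3, 6, 4, 7) → min 3  ≥ 0 ✓
(6, 4, 7, 12) → min 4  ≥ 0 ✓
(4, 7, 12, -1) → min -1
(7, 12, -1, 5) → min -1
(12, -1, 5, 11) → min -1
(-1, 5, 11, 9) → min -1
4 windows satisfy the condition.

4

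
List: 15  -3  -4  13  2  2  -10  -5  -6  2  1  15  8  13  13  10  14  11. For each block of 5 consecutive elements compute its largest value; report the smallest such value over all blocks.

2

Each size-5 window and its max:
15 -3 -4 13 2 → max 15
-3 -4 13 2 2 → max 13
-4 13 2 2 -10 → max 13
13 2 2 -10 -5 → max 13
2 2 -10 -5 -6 → max 2
2 -10 -5 -6 2 → max 2
-10 -5 -6 2 1 → max 2
-5 -6 2 1 15 → max 15
-6 2 1 15 8 → max 15
2 1 15 8 13 → max 15
1 15 8 13 13 → max 15
15 8 13 13 10 → max 15
8 13 13 10 14 → max 14
13 13 10 14 11 → max 14
Smallest of these is 2.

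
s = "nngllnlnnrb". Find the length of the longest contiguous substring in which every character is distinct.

3

add n: [n] len 1
add n (repeat n, move left end past it): [n] len 1
add g: [n, g] len 2
add l: [n, g, l] len 3
add l (repeat l, move left end past it): [l] len 1
add n: [l, n] len 2
add l (repeat l, move left end past it): [n, l] len 2
add n (repeat n, move left end past it): [l, n] len 2
add n (repeat n, move left end past it): [n] len 1
add r: [n, r] len 2
add b: [n, r, b] len 3
Longest all-distinct length: 3.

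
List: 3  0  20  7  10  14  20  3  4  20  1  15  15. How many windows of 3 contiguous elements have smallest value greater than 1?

6

[3, 0, 20] → min 0
[0, 20, 7] → min 0
[20, 7, 10] → min 7  > 1 ✓
[7, 10, 14] → min 7  > 1 ✓
[10, 14, 20] → min 10  > 1 ✓
[14, 20, 3] → min 3  > 1 ✓
[20, 3, 4] → min 3  > 1 ✓
[3, 4, 20] → min 3  > 1 ✓
[4, 20, 1] → min 1
[20, 1, 15] → min 1
[1, 15, 15] → min 1
6 windows satisfy the condition.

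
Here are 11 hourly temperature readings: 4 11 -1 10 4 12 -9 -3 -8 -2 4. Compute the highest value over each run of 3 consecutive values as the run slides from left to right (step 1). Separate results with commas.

Sliding a size-3 window across the 11 values:
[4, 11, -1] → max 11
[11, -1, 10] → max 11
[-1, 10, 4] → max 10
[10, 4, 12] → max 12
[4, 12, -9] → max 12
[12, -9, -3] → max 12
[-9, -3, -8] → max -3
[-3, -8, -2] → max -2
[-8, -2, 4] → max 4

11, 11, 10, 12, 12, 12, -3, -2, 4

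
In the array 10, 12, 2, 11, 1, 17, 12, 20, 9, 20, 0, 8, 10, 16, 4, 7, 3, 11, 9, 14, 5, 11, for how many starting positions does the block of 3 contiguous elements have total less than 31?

10 12 2 → sum 24  < 31 ✓
12 2 11 → sum 25  < 31 ✓
2 11 1 → sum 14  < 31 ✓
11 1 17 → sum 29  < 31 ✓
1 17 12 → sum 30  < 31 ✓
17 12 20 → sum 49
12 20 9 → sum 41
20 9 20 → sum 49
9 20 0 → sum 29  < 31 ✓
20 0 8 → sum 28  < 31 ✓
0 8 10 → sum 18  < 31 ✓
8 10 16 → sum 34
10 16 4 → sum 30  < 31 ✓
16 4 7 → sum 27  < 31 ✓
4 7 3 → sum 14  < 31 ✓
7 3 11 → sum 21  < 31 ✓
3 11 9 → sum 23  < 31 ✓
11 9 14 → sum 34
9 14 5 → sum 28  < 31 ✓
14 5 11 → sum 30  < 31 ✓
15 windows satisfy the condition.

15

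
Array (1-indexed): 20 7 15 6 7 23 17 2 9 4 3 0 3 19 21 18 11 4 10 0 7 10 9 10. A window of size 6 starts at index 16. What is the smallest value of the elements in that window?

0

Elements at indices 16..21: 18, 11, 4, 10, 0, 7
min(18, 11, 4, 10, 0, 7) = 0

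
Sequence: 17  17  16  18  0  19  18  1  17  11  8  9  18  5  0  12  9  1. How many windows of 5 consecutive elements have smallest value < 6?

13

[17, 17, 16, 18, 0] → min 0  < 6 ✓
[17, 16, 18, 0, 19] → min 0  < 6 ✓
[16, 18, 0, 19, 18] → min 0  < 6 ✓
[18, 0, 19, 18, 1] → min 0  < 6 ✓
[0, 19, 18, 1, 17] → min 0  < 6 ✓
[19, 18, 1, 17, 11] → min 1  < 6 ✓
[18, 1, 17, 11, 8] → min 1  < 6 ✓
[1, 17, 11, 8, 9] → min 1  < 6 ✓
[17, 11, 8, 9, 18] → min 8
[11, 8, 9, 18, 5] → min 5  < 6 ✓
[8, 9, 18, 5, 0] → min 0  < 6 ✓
[9, 18, 5, 0, 12] → min 0  < 6 ✓
[18, 5, 0, 12, 9] → min 0  < 6 ✓
[5, 0, 12, 9, 1] → min 0  < 6 ✓
13 windows satisfy the condition.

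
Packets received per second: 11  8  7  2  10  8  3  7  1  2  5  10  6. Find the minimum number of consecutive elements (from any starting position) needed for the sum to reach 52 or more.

8

Extend right; whenever the sum reaches 52, record the length and shrink from the left:
add 11: running sum 11 < 52
add 8: running sum 19 < 52
add 7: running sum 26 < 52
add 2: running sum 28 < 52
add 10: running sum 38 < 52
add 8: running sum 46 < 52
add 3: running sum 49 < 52
end 7: [11, 8, 7, 2, 10, 8, 3, 7] sum 56, len 8
end 8: [11, 8, 7, 2, 10, 8, 3, 7, 1] sum 57, len 9
end 9: [11, 8, 7, 2, 10, 8, 3, 7, 1, 2] sum 59, len 10
end 10: [8, 7, 2, 10, 8, 3, 7, 1, 2, 5] sum 53, len 10
end 11: [7, 2, 10, 8, 3, 7, 1, 2, 5, 10] sum 55, len 10
end 12: [10, 8, 3, 7, 1, 2, 5, 10, 6] sum 52, len 9
Shortest qualifying length: 8.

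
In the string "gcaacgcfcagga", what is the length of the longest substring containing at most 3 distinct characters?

add g: window [g] (1 distinct), len 1
add c: window [g, c] (2 distinct), len 2
add a: window [g, c, a] (3 distinct), len 3
add a: window [g, c, a, a] (3 distinct), len 4
add c: window [g, c, a, a, c] (3 distinct), len 5
add g: window [g, c, a, a, c, g] (3 distinct), len 6
add c: window [g, c, a, a, c, g, c] (3 distinct), len 7
add f: window [c, g, c, f] (3 distinct), len 4
add c: window [c, g, c, f, c] (3 distinct), len 5
add a: window [c, f, c, a] (3 distinct), len 4
add g: window [c, a, g] (3 distinct), len 3
add g: window [c, a, g, g] (3 distinct), len 4
add a: window [c, a, g, g, a] (3 distinct), len 5
Longest length with ≤3 distinct: 7.

7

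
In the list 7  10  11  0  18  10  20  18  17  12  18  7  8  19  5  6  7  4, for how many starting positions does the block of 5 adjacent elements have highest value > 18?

10

7 10 11 0 18 → max 18
10 11 0 18 10 → max 18
11 0 18 10 20 → max 20  > 18 ✓
0 18 10 20 18 → max 20  > 18 ✓
18 10 20 18 17 → max 20  > 18 ✓
10 20 18 17 12 → max 20  > 18 ✓
20 18 17 12 18 → max 20  > 18 ✓
18 17 12 18 7 → max 18
17 12 18 7 8 → max 18
12 18 7 8 19 → max 19  > 18 ✓
18 7 8 19 5 → max 19  > 18 ✓
7 8 19 5 6 → max 19  > 18 ✓
8 19 5 6 7 → max 19  > 18 ✓
19 5 6 7 4 → max 19  > 18 ✓
10 windows satisfy the condition.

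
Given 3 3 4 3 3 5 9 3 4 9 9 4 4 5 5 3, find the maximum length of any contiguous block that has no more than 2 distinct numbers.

[3] 1 distinct, len 1
[3, 3] 1 distinct, len 2
[3, 3, 4] 2 distinct, len 3
[3, 3, 4, 3] 2 distinct, len 4
[3, 3, 4, 3, 3] 2 distinct, len 5
[3, 3, 5] 2 distinct, len 3
[5, 9] 2 distinct, len 2
[9, 3] 2 distinct, len 2
[3, 4] 2 distinct, len 2
[4, 9] 2 distinct, len 2
[4, 9, 9] 2 distinct, len 3
[4, 9, 9, 4] 2 distinct, len 4
[4, 9, 9, 4, 4] 2 distinct, len 5
[4, 4, 5] 2 distinct, len 3
[4, 4, 5, 5] 2 distinct, len 4
[5, 5, 3] 2 distinct, len 3
Longest length with ≤2 distinct: 5.

5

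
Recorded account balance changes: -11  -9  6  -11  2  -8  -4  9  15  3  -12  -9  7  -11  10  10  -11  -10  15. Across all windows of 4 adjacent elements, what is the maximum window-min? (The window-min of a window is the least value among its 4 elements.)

-4

(-11, -9, 6, -11) → min -11
(-9, 6, -11, 2) → min -11
(6, -11, 2, -8) → min -11
(-11, 2, -8, -4) → min -11
(2, -8, -4, 9) → min -8
(-8, -4, 9, 15) → min -8
(-4, 9, 15, 3) → min -4
(9, 15, 3, -12) → min -12
(15, 3, -12, -9) → min -12
(3, -12, -9, 7) → min -12
(-12, -9, 7, -11) → min -12
(-9, 7, -11, 10) → min -11
(7, -11, 10, 10) → min -11
(-11, 10, 10, -11) → min -11
(10, 10, -11, -10) → min -11
(10, -11, -10, 15) → min -11
Maximum of these is -4.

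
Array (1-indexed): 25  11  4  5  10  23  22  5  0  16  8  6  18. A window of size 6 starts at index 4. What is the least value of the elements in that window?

Elements at indices 4..9: 5, 10, 23, 22, 5, 0
min(5, 10, 23, 22, 5, 0) = 0

0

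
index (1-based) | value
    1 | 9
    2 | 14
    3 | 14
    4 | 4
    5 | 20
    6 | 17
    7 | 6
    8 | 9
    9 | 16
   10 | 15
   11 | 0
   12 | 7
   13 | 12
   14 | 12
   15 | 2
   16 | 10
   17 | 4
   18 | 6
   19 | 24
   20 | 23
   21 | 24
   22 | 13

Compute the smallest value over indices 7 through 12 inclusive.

Elements at indices 7..12: 6, 9, 16, 15, 0, 7
min(6, 9, 16, 15, 0, 7) = 0

0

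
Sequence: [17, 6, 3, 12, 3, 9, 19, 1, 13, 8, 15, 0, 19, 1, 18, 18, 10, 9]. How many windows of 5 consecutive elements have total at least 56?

(17, 6, 3, 12, 3) → sum 41
(6, 3, 12, 3, 9) → sum 33
(3, 12, 3, 9, 19) → sum 46
(12, 3, 9, 19, 1) → sum 44
(3, 9, 19, 1, 13) → sum 45
(9, 19, 1, 13, 8) → sum 50
(19, 1, 13, 8, 15) → sum 56  ≥ 56 ✓
(1, 13, 8, 15, 0) → sum 37
(13, 8, 15, 0, 19) → sum 55
(8, 15, 0, 19, 1) → sum 43
(15, 0, 19, 1, 18) → sum 53
(0, 19, 1, 18, 18) → sum 56  ≥ 56 ✓
(19, 1, 18, 18, 10) → sum 66  ≥ 56 ✓
(1, 18, 18, 10, 9) → sum 56  ≥ 56 ✓
4 windows satisfy the condition.

4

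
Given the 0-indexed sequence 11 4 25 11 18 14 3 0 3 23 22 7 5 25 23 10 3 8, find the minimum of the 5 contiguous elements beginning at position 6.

0

Elements at indices 6..10: 3, 0, 3, 23, 22
min(3, 0, 3, 23, 22) = 0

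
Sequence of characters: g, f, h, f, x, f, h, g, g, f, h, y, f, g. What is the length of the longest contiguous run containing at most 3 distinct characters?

6

[g] 1 distinct, len 1
[g, f] 2 distinct, len 2
[g, f, h] 3 distinct, len 3
[g, f, h, f] 3 distinct, len 4
[f, h, f, x] 3 distinct, len 4
[f, h, f, x, f] 3 distinct, len 5
[f, h, f, x, f, h] 3 distinct, len 6
[f, h, g] 3 distinct, len 3
[f, h, g, g] 3 distinct, len 4
[f, h, g, g, f] 3 distinct, len 5
[f, h, g, g, f, h] 3 distinct, len 6
[f, h, y] 3 distinct, len 3
[f, h, y, f] 3 distinct, len 4
[y, f, g] 3 distinct, len 3
Longest length with ≤3 distinct: 6.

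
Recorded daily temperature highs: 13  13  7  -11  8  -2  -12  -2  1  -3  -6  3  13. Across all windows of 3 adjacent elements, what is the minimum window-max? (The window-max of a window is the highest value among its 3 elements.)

[13, 13, 7] → max 13
[13, 7, -11] → max 13
[7, -11, 8] → max 8
[-11, 8, -2] → max 8
[8, -2, -12] → max 8
[-2, -12, -2] → max -2
[-12, -2, 1] → max 1
[-2, 1, -3] → max 1
[1, -3, -6] → max 1
[-3, -6, 3] → max 3
[-6, 3, 13] → max 13
Minimum of these is -2.

-2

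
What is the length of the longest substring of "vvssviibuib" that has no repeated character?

add v: [v] len 1
add v (repeat v, move left end past it): [v] len 1
add s: [v, s] len 2
add s (repeat s, move left end past it): [s] len 1
add v: [s, v] len 2
add i: [s, v, i] len 3
add i (repeat i, move left end past it): [i] len 1
add b: [i, b] len 2
add u: [i, b, u] len 3
add i (repeat i, move left end past it): [b, u, i] len 3
add b (repeat b, move left end past it): [u, i, b] len 3
Longest all-distinct length: 3.

3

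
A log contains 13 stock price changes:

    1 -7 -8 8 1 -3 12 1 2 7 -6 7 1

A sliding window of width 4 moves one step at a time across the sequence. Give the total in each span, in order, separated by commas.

-6, -6, -2, 18, 11, 12, 22, 4, 10, 9

(1, -7, -8, 8) → sum -6
(-7, -8, 8, 1) → sum -6
(-8, 8, 1, -3) → sum -2
(8, 1, -3, 12) → sum 18
(1, -3, 12, 1) → sum 11
(-3, 12, 1, 2) → sum 12
(12, 1, 2, 7) → sum 22
(1, 2, 7, -6) → sum 4
(2, 7, -6, 7) → sum 10
(7, -6, 7, 1) → sum 9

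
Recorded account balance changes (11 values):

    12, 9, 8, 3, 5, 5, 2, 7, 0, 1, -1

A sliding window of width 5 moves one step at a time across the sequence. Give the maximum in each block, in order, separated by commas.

12, 9, 8, 7, 7, 7, 7

(12, 9, 8, 3, 5) → max 12
(9, 8, 3, 5, 5) → max 9
(8, 3, 5, 5, 2) → max 8
(3, 5, 5, 2, 7) → max 7
(5, 5, 2, 7, 0) → max 7
(5, 2, 7, 0, 1) → max 7
(2, 7, 0, 1, -1) → max 7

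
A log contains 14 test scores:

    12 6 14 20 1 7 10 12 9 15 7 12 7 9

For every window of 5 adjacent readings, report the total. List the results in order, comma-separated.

53, 48, 52, 50, 39, 53, 53, 55, 50, 50

[12, 6, 14, 20, 1] → sum 53
[6, 14, 20, 1, 7] → sum 48
[14, 20, 1, 7, 10] → sum 52
[20, 1, 7, 10, 12] → sum 50
[1, 7, 10, 12, 9] → sum 39
[7, 10, 12, 9, 15] → sum 53
[10, 12, 9, 15, 7] → sum 53
[12, 9, 15, 7, 12] → sum 55
[9, 15, 7, 12, 7] → sum 50
[15, 7, 12, 7, 9] → sum 50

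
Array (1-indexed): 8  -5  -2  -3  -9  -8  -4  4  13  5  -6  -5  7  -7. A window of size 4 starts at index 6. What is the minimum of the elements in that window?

Elements at indices 6..9: -8, -4, 4, 13
min(-8, -4, 4, 13) = -8

-8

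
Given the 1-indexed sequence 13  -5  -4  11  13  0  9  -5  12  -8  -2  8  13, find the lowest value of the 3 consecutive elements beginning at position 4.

0

Elements at indices 4..6: 11, 13, 0
min(11, 13, 0) = 0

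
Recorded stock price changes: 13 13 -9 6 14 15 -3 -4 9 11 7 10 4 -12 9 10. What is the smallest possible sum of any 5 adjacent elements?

18

Window sums for each of the 12 positions:
13 13 -9 6 14 → sum 37
13 -9 6 14 15 → sum 39
-9 6 14 15 -3 → sum 23
6 14 15 -3 -4 → sum 28
14 15 -3 -4 9 → sum 31
15 -3 -4 9 11 → sum 28
-3 -4 9 11 7 → sum 20
-4 9 11 7 10 → sum 33
9 11 7 10 4 → sum 41
11 7 10 4 -12 → sum 20
7 10 4 -12 9 → sum 18
10 4 -12 9 10 → sum 21
Smallest of these is 18.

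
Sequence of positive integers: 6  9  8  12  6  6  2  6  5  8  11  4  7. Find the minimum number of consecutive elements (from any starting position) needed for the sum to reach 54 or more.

8

Extend right; whenever the sum reaches 54, record the length and shrink from the left:
add 6: running sum 6 < 54
add 9: running sum 15 < 54
add 8: running sum 23 < 54
add 12: running sum 35 < 54
add 6: running sum 41 < 54
add 6: running sum 47 < 54
add 2: running sum 49 < 54
end 7: [6, 9, 8, 12, 6, 6, 2, 6] sum 55, len 8
end 8: [9, 8, 12, 6, 6, 2, 6, 5] sum 54, len 8
end 9: [9, 8, 12, 6, 6, 2, 6, 5, 8] sum 62, len 9
end 10: [12, 6, 6, 2, 6, 5, 8, 11] sum 56, len 8
end 11: [12, 6, 6, 2, 6, 5, 8, 11, 4] sum 60, len 9
end 12: [6, 6, 2, 6, 5, 8, 11, 4, 7] sum 55, len 9
Shortest qualifying length: 8.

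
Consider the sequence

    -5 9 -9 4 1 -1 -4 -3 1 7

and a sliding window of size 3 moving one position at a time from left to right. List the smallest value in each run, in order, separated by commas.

Sliding a size-3 window across the 10 values:
(-5, 9, -9) → min -9
(9, -9, 4) → min -9
(-9, 4, 1) → min -9
(4, 1, -1) → min -1
(1, -1, -4) → min -4
(-1, -4, -3) → min -4
(-4, -3, 1) → min -4
(-3, 1, 7) → min -3

-9, -9, -9, -1, -4, -4, -4, -3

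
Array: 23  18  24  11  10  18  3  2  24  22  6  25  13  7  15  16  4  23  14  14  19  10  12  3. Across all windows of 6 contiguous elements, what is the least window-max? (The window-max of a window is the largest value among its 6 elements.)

23 18 24 11 10 18 → max 24
18 24 11 10 18 3 → max 24
24 11 10 18 3 2 → max 24
11 10 18 3 2 24 → max 24
10 18 3 2 24 22 → max 24
18 3 2 24 22 6 → max 24
3 2 24 22 6 25 → max 25
2 24 22 6 25 13 → max 25
24 22 6 25 13 7 → max 25
22 6 25 13 7 15 → max 25
6 25 13 7 15 16 → max 25
25 13 7 15 16 4 → max 25
13 7 15 16 4 23 → max 23
7 15 16 4 23 14 → max 23
15 16 4 23 14 14 → max 23
16 4 23 14 14 19 → max 23
4 23 14 14 19 10 → max 23
23 14 14 19 10 12 → max 23
14 14 19 10 12 3 → max 19
Least of these is 19.

19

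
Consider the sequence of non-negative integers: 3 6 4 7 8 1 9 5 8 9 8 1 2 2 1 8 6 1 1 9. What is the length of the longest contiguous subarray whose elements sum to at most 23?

8

Extend to the right; shrink from the left whenever the sum exceeds 23:
[3] sum 3 len 1
[3, 6] sum 9 len 2
[3, 6, 4] sum 13 len 3
[3, 6, 4, 7] sum 20 len 4
[4, 7, 8] sum 19 len 3
[4, 7, 8, 1] sum 20 len 4
[8, 1, 9] sum 18 len 3
[8, 1, 9, 5] sum 23 len 4
[1, 9, 5, 8] sum 23 len 4
[5, 8, 9] sum 22 len 3
[9, 8] sum 17 len 2
[9, 8, 1] sum 18 len 3
[9, 8, 1, 2] sum 20 len 4
[9, 8, 1, 2, 2] sum 22 len 5
[9, 8, 1, 2, 2, 1] sum 23 len 6
[8, 1, 2, 2, 1, 8] sum 22 len 6
[1, 2, 2, 1, 8, 6] sum 20 len 6
[1, 2, 2, 1, 8, 6, 1] sum 21 len 7
[1, 2, 2, 1, 8, 6, 1, 1] sum 22 len 8
[6, 1, 1, 9] sum 17 len 4
Longest length seen: 8.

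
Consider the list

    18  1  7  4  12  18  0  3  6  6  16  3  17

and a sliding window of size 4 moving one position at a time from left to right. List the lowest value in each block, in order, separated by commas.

1, 1, 4, 0, 0, 0, 0, 3, 3, 3

[18, 1, 7, 4] → min 1
[1, 7, 4, 12] → min 1
[7, 4, 12, 18] → min 4
[4, 12, 18, 0] → min 0
[12, 18, 0, 3] → min 0
[18, 0, 3, 6] → min 0
[0, 3, 6, 6] → min 0
[3, 6, 6, 16] → min 3
[6, 6, 16, 3] → min 3
[6, 16, 3, 17] → min 3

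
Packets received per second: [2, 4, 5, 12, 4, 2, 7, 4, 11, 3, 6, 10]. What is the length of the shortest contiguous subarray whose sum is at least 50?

9

add 2: running sum 2 < 50
add 4: running sum 6 < 50
add 5: running sum 11 < 50
add 12: running sum 23 < 50
add 4: running sum 27 < 50
add 2: running sum 29 < 50
add 7: running sum 36 < 50
add 4: running sum 40 < 50
add 11: shortest ending here [2, 4, 5, 12, 4, 2, 7, 4, 11] sum 51, len 9
add 3: shortest ending here [4, 5, 12, 4, 2, 7, 4, 11, 3] sum 52, len 9
add 6: shortest ending here [5, 12, 4, 2, 7, 4, 11, 3, 6] sum 54, len 9
add 10: shortest ending here [12, 4, 2, 7, 4, 11, 3, 6, 10] sum 59, len 9
Shortest qualifying length: 9.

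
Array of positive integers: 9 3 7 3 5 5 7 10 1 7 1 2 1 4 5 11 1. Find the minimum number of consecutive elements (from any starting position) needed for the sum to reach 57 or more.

10

Extend right; whenever the sum reaches 57, record the length and shrink from the left:
add 9: running sum 9 < 57
add 3: running sum 12 < 57
add 7: running sum 19 < 57
add 3: running sum 22 < 57
add 5: running sum 27 < 57
add 5: running sum 32 < 57
add 7: running sum 39 < 57
add 10: running sum 49 < 57
add 1: running sum 50 < 57
add 7: shortest ending here [9, 3, 7, 3, 5, 5, 7, 10, 1, 7] sum 57, len 10
add 1: shortest ending here [9, 3, 7, 3, 5, 5, 7, 10, 1, 7, 1] sum 58, len 11
add 2: shortest ending here [9, 3, 7, 3, 5, 5, 7, 10, 1, 7, 1, 2] sum 60, len 12
add 1: shortest ending here [9, 3, 7, 3, 5, 5, 7, 10, 1, 7, 1, 2, 1] sum 61, len 13
add 4: shortest ending here [9, 3, 7, 3, 5, 5, 7, 10, 1, 7, 1, 2, 1, 4] sum 65, len 14
add 5: shortest ending here [7, 3, 5, 5, 7, 10, 1, 7, 1, 2, 1, 4, 5] sum 58, len 13
add 11: shortest ending here [5, 5, 7, 10, 1, 7, 1, 2, 1, 4, 5, 11] sum 59, len 12
add 1: shortest ending here [5, 5, 7, 10, 1, 7, 1, 2, 1, 4, 5, 11, 1] sum 60, len 13
Shortest qualifying length: 10.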